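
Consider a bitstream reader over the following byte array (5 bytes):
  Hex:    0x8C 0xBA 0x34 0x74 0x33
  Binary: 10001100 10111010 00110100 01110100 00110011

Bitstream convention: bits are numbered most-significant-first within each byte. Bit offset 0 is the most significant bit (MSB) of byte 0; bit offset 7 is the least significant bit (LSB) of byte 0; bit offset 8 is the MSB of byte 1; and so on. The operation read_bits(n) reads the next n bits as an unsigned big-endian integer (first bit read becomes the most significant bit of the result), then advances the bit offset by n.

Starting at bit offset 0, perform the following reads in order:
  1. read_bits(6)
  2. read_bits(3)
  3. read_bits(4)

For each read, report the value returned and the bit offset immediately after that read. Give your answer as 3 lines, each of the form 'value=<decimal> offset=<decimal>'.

Answer: value=35 offset=6
value=1 offset=9
value=7 offset=13

Derivation:
Read 1: bits[0:6] width=6 -> value=35 (bin 100011); offset now 6 = byte 0 bit 6; 34 bits remain
Read 2: bits[6:9] width=3 -> value=1 (bin 001); offset now 9 = byte 1 bit 1; 31 bits remain
Read 3: bits[9:13] width=4 -> value=7 (bin 0111); offset now 13 = byte 1 bit 5; 27 bits remain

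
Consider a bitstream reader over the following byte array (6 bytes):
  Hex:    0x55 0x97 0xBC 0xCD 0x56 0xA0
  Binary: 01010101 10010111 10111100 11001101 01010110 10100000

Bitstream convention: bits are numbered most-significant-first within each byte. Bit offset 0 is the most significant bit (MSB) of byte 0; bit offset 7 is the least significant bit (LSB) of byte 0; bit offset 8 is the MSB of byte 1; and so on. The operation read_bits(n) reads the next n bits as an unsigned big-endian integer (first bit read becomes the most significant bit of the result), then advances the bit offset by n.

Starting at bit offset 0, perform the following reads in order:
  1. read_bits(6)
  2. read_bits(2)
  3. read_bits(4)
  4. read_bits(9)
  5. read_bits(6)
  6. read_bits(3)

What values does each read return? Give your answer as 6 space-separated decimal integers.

Answer: 21 1 9 247 38 3

Derivation:
Read 1: bits[0:6] width=6 -> value=21 (bin 010101); offset now 6 = byte 0 bit 6; 42 bits remain
Read 2: bits[6:8] width=2 -> value=1 (bin 01); offset now 8 = byte 1 bit 0; 40 bits remain
Read 3: bits[8:12] width=4 -> value=9 (bin 1001); offset now 12 = byte 1 bit 4; 36 bits remain
Read 4: bits[12:21] width=9 -> value=247 (bin 011110111); offset now 21 = byte 2 bit 5; 27 bits remain
Read 5: bits[21:27] width=6 -> value=38 (bin 100110); offset now 27 = byte 3 bit 3; 21 bits remain
Read 6: bits[27:30] width=3 -> value=3 (bin 011); offset now 30 = byte 3 bit 6; 18 bits remain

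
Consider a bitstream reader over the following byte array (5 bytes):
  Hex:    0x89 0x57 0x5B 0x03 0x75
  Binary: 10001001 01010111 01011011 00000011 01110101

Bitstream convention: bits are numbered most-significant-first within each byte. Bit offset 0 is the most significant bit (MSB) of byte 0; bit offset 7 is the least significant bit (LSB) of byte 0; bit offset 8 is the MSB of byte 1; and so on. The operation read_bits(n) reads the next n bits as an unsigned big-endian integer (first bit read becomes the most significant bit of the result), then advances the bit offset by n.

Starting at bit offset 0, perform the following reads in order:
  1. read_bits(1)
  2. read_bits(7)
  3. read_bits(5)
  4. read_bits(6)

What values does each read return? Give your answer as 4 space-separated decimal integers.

Answer: 1 9 10 58

Derivation:
Read 1: bits[0:1] width=1 -> value=1 (bin 1); offset now 1 = byte 0 bit 1; 39 bits remain
Read 2: bits[1:8] width=7 -> value=9 (bin 0001001); offset now 8 = byte 1 bit 0; 32 bits remain
Read 3: bits[8:13] width=5 -> value=10 (bin 01010); offset now 13 = byte 1 bit 5; 27 bits remain
Read 4: bits[13:19] width=6 -> value=58 (bin 111010); offset now 19 = byte 2 bit 3; 21 bits remain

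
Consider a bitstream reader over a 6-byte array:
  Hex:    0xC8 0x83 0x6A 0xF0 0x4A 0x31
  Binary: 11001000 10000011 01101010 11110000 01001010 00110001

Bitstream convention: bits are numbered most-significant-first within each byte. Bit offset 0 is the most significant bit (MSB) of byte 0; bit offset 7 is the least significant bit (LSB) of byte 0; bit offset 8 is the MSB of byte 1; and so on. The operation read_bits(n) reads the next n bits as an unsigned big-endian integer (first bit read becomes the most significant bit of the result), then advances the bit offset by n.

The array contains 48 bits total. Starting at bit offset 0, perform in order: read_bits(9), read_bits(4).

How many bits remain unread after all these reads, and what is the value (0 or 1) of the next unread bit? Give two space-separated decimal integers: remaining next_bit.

Read 1: bits[0:9] width=9 -> value=401 (bin 110010001); offset now 9 = byte 1 bit 1; 39 bits remain
Read 2: bits[9:13] width=4 -> value=0 (bin 0000); offset now 13 = byte 1 bit 5; 35 bits remain

Answer: 35 0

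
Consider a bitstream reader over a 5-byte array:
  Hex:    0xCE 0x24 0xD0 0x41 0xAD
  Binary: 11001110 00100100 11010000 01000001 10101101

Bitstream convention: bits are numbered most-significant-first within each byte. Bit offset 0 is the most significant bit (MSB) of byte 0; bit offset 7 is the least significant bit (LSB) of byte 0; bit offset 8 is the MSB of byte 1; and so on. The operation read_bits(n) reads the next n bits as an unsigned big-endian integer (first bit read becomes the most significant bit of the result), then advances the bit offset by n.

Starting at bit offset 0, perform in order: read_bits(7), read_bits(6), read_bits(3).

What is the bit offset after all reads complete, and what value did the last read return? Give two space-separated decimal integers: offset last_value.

Read 1: bits[0:7] width=7 -> value=103 (bin 1100111); offset now 7 = byte 0 bit 7; 33 bits remain
Read 2: bits[7:13] width=6 -> value=4 (bin 000100); offset now 13 = byte 1 bit 5; 27 bits remain
Read 3: bits[13:16] width=3 -> value=4 (bin 100); offset now 16 = byte 2 bit 0; 24 bits remain

Answer: 16 4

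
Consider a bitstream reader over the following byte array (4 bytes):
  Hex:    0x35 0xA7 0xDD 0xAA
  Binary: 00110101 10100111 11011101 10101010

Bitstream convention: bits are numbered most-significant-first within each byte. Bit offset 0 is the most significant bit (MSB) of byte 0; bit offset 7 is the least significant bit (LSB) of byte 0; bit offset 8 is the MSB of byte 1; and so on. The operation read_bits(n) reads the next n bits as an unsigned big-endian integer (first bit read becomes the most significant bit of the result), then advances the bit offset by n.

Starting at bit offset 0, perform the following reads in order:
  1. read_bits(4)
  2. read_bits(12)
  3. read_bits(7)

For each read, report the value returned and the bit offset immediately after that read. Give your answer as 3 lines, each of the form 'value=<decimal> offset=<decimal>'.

Answer: value=3 offset=4
value=1447 offset=16
value=110 offset=23

Derivation:
Read 1: bits[0:4] width=4 -> value=3 (bin 0011); offset now 4 = byte 0 bit 4; 28 bits remain
Read 2: bits[4:16] width=12 -> value=1447 (bin 010110100111); offset now 16 = byte 2 bit 0; 16 bits remain
Read 3: bits[16:23] width=7 -> value=110 (bin 1101110); offset now 23 = byte 2 bit 7; 9 bits remain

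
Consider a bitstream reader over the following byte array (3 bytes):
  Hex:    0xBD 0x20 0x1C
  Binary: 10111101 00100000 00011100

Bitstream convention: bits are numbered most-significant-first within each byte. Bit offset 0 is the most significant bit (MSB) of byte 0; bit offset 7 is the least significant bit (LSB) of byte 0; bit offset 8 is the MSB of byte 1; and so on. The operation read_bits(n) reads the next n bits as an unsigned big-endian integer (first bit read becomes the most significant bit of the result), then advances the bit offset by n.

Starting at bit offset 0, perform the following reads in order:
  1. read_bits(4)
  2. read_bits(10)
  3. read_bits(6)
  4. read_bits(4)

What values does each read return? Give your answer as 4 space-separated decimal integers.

Read 1: bits[0:4] width=4 -> value=11 (bin 1011); offset now 4 = byte 0 bit 4; 20 bits remain
Read 2: bits[4:14] width=10 -> value=840 (bin 1101001000); offset now 14 = byte 1 bit 6; 10 bits remain
Read 3: bits[14:20] width=6 -> value=1 (bin 000001); offset now 20 = byte 2 bit 4; 4 bits remain
Read 4: bits[20:24] width=4 -> value=12 (bin 1100); offset now 24 = byte 3 bit 0; 0 bits remain

Answer: 11 840 1 12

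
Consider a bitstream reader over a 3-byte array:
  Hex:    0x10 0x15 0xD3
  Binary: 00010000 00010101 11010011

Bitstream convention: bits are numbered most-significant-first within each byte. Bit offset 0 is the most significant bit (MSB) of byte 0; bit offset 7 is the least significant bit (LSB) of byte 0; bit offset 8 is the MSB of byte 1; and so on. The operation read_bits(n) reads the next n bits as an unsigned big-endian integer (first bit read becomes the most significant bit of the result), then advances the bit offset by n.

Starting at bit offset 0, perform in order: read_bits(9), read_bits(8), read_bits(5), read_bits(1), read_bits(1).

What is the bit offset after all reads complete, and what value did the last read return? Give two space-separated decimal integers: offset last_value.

Answer: 24 1

Derivation:
Read 1: bits[0:9] width=9 -> value=32 (bin 000100000); offset now 9 = byte 1 bit 1; 15 bits remain
Read 2: bits[9:17] width=8 -> value=43 (bin 00101011); offset now 17 = byte 2 bit 1; 7 bits remain
Read 3: bits[17:22] width=5 -> value=20 (bin 10100); offset now 22 = byte 2 bit 6; 2 bits remain
Read 4: bits[22:23] width=1 -> value=1 (bin 1); offset now 23 = byte 2 bit 7; 1 bits remain
Read 5: bits[23:24] width=1 -> value=1 (bin 1); offset now 24 = byte 3 bit 0; 0 bits remain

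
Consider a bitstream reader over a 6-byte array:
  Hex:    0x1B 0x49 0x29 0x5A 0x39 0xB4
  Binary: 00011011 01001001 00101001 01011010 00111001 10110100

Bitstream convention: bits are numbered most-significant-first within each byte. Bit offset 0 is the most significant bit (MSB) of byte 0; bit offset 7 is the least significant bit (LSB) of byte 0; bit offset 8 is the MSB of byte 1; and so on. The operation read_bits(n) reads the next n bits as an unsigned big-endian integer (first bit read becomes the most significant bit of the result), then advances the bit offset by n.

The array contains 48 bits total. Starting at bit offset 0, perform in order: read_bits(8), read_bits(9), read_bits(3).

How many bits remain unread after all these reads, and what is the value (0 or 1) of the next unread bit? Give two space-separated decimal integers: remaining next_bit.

Read 1: bits[0:8] width=8 -> value=27 (bin 00011011); offset now 8 = byte 1 bit 0; 40 bits remain
Read 2: bits[8:17] width=9 -> value=146 (bin 010010010); offset now 17 = byte 2 bit 1; 31 bits remain
Read 3: bits[17:20] width=3 -> value=2 (bin 010); offset now 20 = byte 2 bit 4; 28 bits remain

Answer: 28 1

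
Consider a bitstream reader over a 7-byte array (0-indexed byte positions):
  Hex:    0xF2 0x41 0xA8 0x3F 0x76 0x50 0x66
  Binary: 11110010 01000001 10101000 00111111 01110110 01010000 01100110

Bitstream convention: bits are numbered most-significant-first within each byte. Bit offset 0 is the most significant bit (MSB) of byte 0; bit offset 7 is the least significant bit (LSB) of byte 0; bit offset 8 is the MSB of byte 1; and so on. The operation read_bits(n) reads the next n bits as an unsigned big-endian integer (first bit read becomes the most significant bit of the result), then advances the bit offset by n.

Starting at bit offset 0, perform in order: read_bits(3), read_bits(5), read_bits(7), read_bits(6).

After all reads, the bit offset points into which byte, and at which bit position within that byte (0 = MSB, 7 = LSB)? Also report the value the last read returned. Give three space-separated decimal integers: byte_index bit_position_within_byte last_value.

Answer: 2 5 53

Derivation:
Read 1: bits[0:3] width=3 -> value=7 (bin 111); offset now 3 = byte 0 bit 3; 53 bits remain
Read 2: bits[3:8] width=5 -> value=18 (bin 10010); offset now 8 = byte 1 bit 0; 48 bits remain
Read 3: bits[8:15] width=7 -> value=32 (bin 0100000); offset now 15 = byte 1 bit 7; 41 bits remain
Read 4: bits[15:21] width=6 -> value=53 (bin 110101); offset now 21 = byte 2 bit 5; 35 bits remain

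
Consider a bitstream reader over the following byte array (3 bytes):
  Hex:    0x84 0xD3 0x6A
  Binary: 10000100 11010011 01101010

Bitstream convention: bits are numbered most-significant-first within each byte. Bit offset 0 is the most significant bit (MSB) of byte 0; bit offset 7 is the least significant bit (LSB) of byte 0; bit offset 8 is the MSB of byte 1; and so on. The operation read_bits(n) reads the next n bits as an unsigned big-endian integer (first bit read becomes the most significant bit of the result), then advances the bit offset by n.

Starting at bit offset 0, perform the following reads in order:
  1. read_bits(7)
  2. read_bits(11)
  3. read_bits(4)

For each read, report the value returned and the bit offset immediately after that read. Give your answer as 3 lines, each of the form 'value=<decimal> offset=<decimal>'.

Read 1: bits[0:7] width=7 -> value=66 (bin 1000010); offset now 7 = byte 0 bit 7; 17 bits remain
Read 2: bits[7:18] width=11 -> value=845 (bin 01101001101); offset now 18 = byte 2 bit 2; 6 bits remain
Read 3: bits[18:22] width=4 -> value=10 (bin 1010); offset now 22 = byte 2 bit 6; 2 bits remain

Answer: value=66 offset=7
value=845 offset=18
value=10 offset=22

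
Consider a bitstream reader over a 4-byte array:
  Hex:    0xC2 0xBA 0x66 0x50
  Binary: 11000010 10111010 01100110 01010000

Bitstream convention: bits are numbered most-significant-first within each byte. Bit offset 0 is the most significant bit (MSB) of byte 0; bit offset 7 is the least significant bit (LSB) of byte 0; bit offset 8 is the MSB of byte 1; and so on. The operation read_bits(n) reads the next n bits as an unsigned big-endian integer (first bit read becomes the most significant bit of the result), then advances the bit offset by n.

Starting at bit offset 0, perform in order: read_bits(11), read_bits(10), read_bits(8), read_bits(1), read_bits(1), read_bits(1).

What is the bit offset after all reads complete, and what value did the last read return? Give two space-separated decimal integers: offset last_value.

Answer: 32 0

Derivation:
Read 1: bits[0:11] width=11 -> value=1557 (bin 11000010101); offset now 11 = byte 1 bit 3; 21 bits remain
Read 2: bits[11:21] width=10 -> value=844 (bin 1101001100); offset now 21 = byte 2 bit 5; 11 bits remain
Read 3: bits[21:29] width=8 -> value=202 (bin 11001010); offset now 29 = byte 3 bit 5; 3 bits remain
Read 4: bits[29:30] width=1 -> value=0 (bin 0); offset now 30 = byte 3 bit 6; 2 bits remain
Read 5: bits[30:31] width=1 -> value=0 (bin 0); offset now 31 = byte 3 bit 7; 1 bits remain
Read 6: bits[31:32] width=1 -> value=0 (bin 0); offset now 32 = byte 4 bit 0; 0 bits remain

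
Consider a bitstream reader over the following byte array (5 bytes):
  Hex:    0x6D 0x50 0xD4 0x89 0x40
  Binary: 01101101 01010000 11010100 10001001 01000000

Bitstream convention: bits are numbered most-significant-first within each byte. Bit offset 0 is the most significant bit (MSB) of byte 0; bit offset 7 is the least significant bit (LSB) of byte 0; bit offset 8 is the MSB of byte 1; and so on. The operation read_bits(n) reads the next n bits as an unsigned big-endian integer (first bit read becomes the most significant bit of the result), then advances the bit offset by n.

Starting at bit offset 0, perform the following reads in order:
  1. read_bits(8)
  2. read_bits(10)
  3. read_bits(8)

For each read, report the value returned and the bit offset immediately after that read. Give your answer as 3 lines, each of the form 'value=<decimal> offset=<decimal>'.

Read 1: bits[0:8] width=8 -> value=109 (bin 01101101); offset now 8 = byte 1 bit 0; 32 bits remain
Read 2: bits[8:18] width=10 -> value=323 (bin 0101000011); offset now 18 = byte 2 bit 2; 22 bits remain
Read 3: bits[18:26] width=8 -> value=82 (bin 01010010); offset now 26 = byte 3 bit 2; 14 bits remain

Answer: value=109 offset=8
value=323 offset=18
value=82 offset=26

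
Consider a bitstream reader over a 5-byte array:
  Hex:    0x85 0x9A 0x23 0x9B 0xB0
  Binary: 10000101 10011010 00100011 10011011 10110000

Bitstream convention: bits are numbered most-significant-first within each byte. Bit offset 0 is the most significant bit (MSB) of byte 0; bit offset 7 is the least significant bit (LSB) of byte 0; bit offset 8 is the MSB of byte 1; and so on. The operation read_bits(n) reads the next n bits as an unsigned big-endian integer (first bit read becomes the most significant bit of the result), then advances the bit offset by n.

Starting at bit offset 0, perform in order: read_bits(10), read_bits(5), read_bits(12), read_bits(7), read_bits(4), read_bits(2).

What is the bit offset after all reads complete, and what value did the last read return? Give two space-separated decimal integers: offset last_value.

Answer: 40 0

Derivation:
Read 1: bits[0:10] width=10 -> value=534 (bin 1000010110); offset now 10 = byte 1 bit 2; 30 bits remain
Read 2: bits[10:15] width=5 -> value=13 (bin 01101); offset now 15 = byte 1 bit 7; 25 bits remain
Read 3: bits[15:27] width=12 -> value=284 (bin 000100011100); offset now 27 = byte 3 bit 3; 13 bits remain
Read 4: bits[27:34] width=7 -> value=110 (bin 1101110); offset now 34 = byte 4 bit 2; 6 bits remain
Read 5: bits[34:38] width=4 -> value=12 (bin 1100); offset now 38 = byte 4 bit 6; 2 bits remain
Read 6: bits[38:40] width=2 -> value=0 (bin 00); offset now 40 = byte 5 bit 0; 0 bits remain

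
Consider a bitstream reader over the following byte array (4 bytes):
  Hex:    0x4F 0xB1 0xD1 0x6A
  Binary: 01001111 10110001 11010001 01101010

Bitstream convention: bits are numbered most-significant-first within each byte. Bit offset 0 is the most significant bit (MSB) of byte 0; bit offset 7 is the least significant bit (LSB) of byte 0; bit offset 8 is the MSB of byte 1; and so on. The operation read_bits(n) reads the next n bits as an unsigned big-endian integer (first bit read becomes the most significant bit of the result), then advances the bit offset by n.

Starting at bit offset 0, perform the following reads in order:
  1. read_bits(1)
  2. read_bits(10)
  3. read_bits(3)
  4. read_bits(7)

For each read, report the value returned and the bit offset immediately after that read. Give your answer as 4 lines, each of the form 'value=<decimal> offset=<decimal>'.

Read 1: bits[0:1] width=1 -> value=0 (bin 0); offset now 1 = byte 0 bit 1; 31 bits remain
Read 2: bits[1:11] width=10 -> value=637 (bin 1001111101); offset now 11 = byte 1 bit 3; 21 bits remain
Read 3: bits[11:14] width=3 -> value=4 (bin 100); offset now 14 = byte 1 bit 6; 18 bits remain
Read 4: bits[14:21] width=7 -> value=58 (bin 0111010); offset now 21 = byte 2 bit 5; 11 bits remain

Answer: value=0 offset=1
value=637 offset=11
value=4 offset=14
value=58 offset=21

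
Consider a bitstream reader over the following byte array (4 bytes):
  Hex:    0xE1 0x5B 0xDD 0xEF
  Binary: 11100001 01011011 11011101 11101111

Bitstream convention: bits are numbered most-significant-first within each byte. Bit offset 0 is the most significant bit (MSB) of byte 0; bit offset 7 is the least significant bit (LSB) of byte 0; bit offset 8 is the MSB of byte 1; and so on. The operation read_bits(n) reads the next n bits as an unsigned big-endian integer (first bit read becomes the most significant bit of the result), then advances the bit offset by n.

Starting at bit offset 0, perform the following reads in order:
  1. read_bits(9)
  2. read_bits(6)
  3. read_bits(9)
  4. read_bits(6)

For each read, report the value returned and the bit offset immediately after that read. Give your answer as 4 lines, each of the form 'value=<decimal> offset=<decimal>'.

Answer: value=450 offset=9
value=45 offset=15
value=477 offset=24
value=59 offset=30

Derivation:
Read 1: bits[0:9] width=9 -> value=450 (bin 111000010); offset now 9 = byte 1 bit 1; 23 bits remain
Read 2: bits[9:15] width=6 -> value=45 (bin 101101); offset now 15 = byte 1 bit 7; 17 bits remain
Read 3: bits[15:24] width=9 -> value=477 (bin 111011101); offset now 24 = byte 3 bit 0; 8 bits remain
Read 4: bits[24:30] width=6 -> value=59 (bin 111011); offset now 30 = byte 3 bit 6; 2 bits remain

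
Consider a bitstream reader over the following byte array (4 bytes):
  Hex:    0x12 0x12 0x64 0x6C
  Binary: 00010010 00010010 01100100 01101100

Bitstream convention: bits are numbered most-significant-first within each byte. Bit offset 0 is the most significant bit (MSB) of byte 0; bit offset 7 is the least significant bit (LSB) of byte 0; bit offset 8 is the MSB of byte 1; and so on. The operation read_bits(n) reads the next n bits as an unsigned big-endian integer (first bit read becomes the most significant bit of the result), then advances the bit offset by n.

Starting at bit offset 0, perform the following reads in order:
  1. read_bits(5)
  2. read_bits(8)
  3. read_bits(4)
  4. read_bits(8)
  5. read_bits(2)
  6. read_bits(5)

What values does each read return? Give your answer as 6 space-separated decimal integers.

Read 1: bits[0:5] width=5 -> value=2 (bin 00010); offset now 5 = byte 0 bit 5; 27 bits remain
Read 2: bits[5:13] width=8 -> value=66 (bin 01000010); offset now 13 = byte 1 bit 5; 19 bits remain
Read 3: bits[13:17] width=4 -> value=4 (bin 0100); offset now 17 = byte 2 bit 1; 15 bits remain
Read 4: bits[17:25] width=8 -> value=200 (bin 11001000); offset now 25 = byte 3 bit 1; 7 bits remain
Read 5: bits[25:27] width=2 -> value=3 (bin 11); offset now 27 = byte 3 bit 3; 5 bits remain
Read 6: bits[27:32] width=5 -> value=12 (bin 01100); offset now 32 = byte 4 bit 0; 0 bits remain

Answer: 2 66 4 200 3 12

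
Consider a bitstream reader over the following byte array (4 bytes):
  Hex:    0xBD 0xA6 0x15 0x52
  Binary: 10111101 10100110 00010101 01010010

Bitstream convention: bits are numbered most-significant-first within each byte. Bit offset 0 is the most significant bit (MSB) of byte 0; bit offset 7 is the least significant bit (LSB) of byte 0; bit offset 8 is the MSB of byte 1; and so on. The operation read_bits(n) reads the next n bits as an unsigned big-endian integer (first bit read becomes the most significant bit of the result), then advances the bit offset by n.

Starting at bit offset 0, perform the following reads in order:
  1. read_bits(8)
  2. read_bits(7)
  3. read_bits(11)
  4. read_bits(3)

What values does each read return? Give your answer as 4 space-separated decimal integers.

Read 1: bits[0:8] width=8 -> value=189 (bin 10111101); offset now 8 = byte 1 bit 0; 24 bits remain
Read 2: bits[8:15] width=7 -> value=83 (bin 1010011); offset now 15 = byte 1 bit 7; 17 bits remain
Read 3: bits[15:26] width=11 -> value=85 (bin 00001010101); offset now 26 = byte 3 bit 2; 6 bits remain
Read 4: bits[26:29] width=3 -> value=2 (bin 010); offset now 29 = byte 3 bit 5; 3 bits remain

Answer: 189 83 85 2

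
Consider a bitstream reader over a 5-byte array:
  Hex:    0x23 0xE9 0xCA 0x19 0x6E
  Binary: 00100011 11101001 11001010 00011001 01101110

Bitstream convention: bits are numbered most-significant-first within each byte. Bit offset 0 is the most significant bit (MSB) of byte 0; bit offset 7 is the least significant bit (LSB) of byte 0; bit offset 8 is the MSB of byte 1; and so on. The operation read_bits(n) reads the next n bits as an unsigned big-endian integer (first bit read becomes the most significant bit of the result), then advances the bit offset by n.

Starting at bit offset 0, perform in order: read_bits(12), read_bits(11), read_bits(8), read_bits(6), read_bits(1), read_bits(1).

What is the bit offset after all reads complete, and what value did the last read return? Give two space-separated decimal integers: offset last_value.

Read 1: bits[0:12] width=12 -> value=574 (bin 001000111110); offset now 12 = byte 1 bit 4; 28 bits remain
Read 2: bits[12:23] width=11 -> value=1253 (bin 10011100101); offset now 23 = byte 2 bit 7; 17 bits remain
Read 3: bits[23:31] width=8 -> value=12 (bin 00001100); offset now 31 = byte 3 bit 7; 9 bits remain
Read 4: bits[31:37] width=6 -> value=45 (bin 101101); offset now 37 = byte 4 bit 5; 3 bits remain
Read 5: bits[37:38] width=1 -> value=1 (bin 1); offset now 38 = byte 4 bit 6; 2 bits remain
Read 6: bits[38:39] width=1 -> value=1 (bin 1); offset now 39 = byte 4 bit 7; 1 bits remain

Answer: 39 1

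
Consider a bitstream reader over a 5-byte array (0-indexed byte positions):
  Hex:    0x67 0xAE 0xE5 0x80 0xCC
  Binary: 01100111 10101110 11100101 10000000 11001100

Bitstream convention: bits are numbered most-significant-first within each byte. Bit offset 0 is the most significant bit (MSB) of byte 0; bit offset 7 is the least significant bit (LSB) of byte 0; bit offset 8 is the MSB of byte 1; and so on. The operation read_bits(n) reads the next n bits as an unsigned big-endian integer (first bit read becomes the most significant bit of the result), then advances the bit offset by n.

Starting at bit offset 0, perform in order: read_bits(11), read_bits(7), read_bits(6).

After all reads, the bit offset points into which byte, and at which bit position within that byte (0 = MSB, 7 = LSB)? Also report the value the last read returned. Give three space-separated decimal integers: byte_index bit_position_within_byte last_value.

Answer: 3 0 37

Derivation:
Read 1: bits[0:11] width=11 -> value=829 (bin 01100111101); offset now 11 = byte 1 bit 3; 29 bits remain
Read 2: bits[11:18] width=7 -> value=59 (bin 0111011); offset now 18 = byte 2 bit 2; 22 bits remain
Read 3: bits[18:24] width=6 -> value=37 (bin 100101); offset now 24 = byte 3 bit 0; 16 bits remain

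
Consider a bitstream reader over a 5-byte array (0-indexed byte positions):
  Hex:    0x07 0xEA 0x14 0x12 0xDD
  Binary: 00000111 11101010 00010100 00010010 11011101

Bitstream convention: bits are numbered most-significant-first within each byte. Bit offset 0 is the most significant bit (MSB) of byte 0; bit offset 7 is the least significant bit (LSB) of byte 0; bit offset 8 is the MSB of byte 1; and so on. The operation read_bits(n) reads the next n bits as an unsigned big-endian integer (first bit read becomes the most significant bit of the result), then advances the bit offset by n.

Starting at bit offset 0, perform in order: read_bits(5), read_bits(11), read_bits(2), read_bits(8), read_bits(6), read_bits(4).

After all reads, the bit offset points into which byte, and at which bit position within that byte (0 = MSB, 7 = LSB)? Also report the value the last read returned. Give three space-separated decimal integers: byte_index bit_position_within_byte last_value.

Answer: 4 4 13

Derivation:
Read 1: bits[0:5] width=5 -> value=0 (bin 00000); offset now 5 = byte 0 bit 5; 35 bits remain
Read 2: bits[5:16] width=11 -> value=2026 (bin 11111101010); offset now 16 = byte 2 bit 0; 24 bits remain
Read 3: bits[16:18] width=2 -> value=0 (bin 00); offset now 18 = byte 2 bit 2; 22 bits remain
Read 4: bits[18:26] width=8 -> value=80 (bin 01010000); offset now 26 = byte 3 bit 2; 14 bits remain
Read 5: bits[26:32] width=6 -> value=18 (bin 010010); offset now 32 = byte 4 bit 0; 8 bits remain
Read 6: bits[32:36] width=4 -> value=13 (bin 1101); offset now 36 = byte 4 bit 4; 4 bits remain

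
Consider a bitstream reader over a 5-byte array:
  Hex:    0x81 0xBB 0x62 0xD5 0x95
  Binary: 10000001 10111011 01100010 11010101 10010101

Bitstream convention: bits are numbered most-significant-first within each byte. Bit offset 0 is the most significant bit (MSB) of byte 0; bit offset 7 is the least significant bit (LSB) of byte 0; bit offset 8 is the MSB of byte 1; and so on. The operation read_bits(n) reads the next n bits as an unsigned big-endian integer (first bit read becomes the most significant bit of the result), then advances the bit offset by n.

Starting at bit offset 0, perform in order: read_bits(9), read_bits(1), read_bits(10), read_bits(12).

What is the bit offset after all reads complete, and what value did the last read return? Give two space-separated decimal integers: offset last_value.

Read 1: bits[0:9] width=9 -> value=259 (bin 100000011); offset now 9 = byte 1 bit 1; 31 bits remain
Read 2: bits[9:10] width=1 -> value=0 (bin 0); offset now 10 = byte 1 bit 2; 30 bits remain
Read 3: bits[10:20] width=10 -> value=950 (bin 1110110110); offset now 20 = byte 2 bit 4; 20 bits remain
Read 4: bits[20:32] width=12 -> value=725 (bin 001011010101); offset now 32 = byte 4 bit 0; 8 bits remain

Answer: 32 725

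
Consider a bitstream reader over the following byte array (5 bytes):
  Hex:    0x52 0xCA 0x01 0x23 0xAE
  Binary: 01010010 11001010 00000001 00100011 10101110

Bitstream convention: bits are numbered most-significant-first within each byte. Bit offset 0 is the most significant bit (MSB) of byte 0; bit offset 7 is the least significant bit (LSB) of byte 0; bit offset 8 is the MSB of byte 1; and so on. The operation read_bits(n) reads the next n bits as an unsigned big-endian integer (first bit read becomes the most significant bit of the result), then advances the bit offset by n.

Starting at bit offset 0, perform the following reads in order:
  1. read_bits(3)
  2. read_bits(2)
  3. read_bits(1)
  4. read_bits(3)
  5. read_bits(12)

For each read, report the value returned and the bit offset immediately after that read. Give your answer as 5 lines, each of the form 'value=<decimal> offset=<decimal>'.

Read 1: bits[0:3] width=3 -> value=2 (bin 010); offset now 3 = byte 0 bit 3; 37 bits remain
Read 2: bits[3:5] width=2 -> value=2 (bin 10); offset now 5 = byte 0 bit 5; 35 bits remain
Read 3: bits[5:6] width=1 -> value=0 (bin 0); offset now 6 = byte 0 bit 6; 34 bits remain
Read 4: bits[6:9] width=3 -> value=5 (bin 101); offset now 9 = byte 1 bit 1; 31 bits remain
Read 5: bits[9:21] width=12 -> value=2368 (bin 100101000000); offset now 21 = byte 2 bit 5; 19 bits remain

Answer: value=2 offset=3
value=2 offset=5
value=0 offset=6
value=5 offset=9
value=2368 offset=21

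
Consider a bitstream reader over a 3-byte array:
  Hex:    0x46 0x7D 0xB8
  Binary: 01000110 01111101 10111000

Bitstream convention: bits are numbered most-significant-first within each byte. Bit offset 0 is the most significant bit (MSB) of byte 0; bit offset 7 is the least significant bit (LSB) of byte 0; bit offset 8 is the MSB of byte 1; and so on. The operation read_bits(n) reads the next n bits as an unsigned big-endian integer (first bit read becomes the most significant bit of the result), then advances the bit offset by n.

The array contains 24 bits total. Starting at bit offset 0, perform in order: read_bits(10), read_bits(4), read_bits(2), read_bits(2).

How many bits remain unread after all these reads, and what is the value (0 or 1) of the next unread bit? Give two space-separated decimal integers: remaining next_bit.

Answer: 6 1

Derivation:
Read 1: bits[0:10] width=10 -> value=281 (bin 0100011001); offset now 10 = byte 1 bit 2; 14 bits remain
Read 2: bits[10:14] width=4 -> value=15 (bin 1111); offset now 14 = byte 1 bit 6; 10 bits remain
Read 3: bits[14:16] width=2 -> value=1 (bin 01); offset now 16 = byte 2 bit 0; 8 bits remain
Read 4: bits[16:18] width=2 -> value=2 (bin 10); offset now 18 = byte 2 bit 2; 6 bits remain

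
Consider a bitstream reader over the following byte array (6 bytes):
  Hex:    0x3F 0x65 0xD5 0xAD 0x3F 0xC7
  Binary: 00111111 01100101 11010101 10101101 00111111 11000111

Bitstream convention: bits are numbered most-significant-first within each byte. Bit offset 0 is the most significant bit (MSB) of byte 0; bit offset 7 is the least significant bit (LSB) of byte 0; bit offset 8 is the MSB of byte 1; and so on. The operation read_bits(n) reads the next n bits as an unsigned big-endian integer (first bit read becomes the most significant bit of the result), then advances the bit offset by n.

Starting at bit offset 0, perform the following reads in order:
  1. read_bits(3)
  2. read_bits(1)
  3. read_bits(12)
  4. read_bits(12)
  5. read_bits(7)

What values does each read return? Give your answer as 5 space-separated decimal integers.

Answer: 1 1 3941 3418 105

Derivation:
Read 1: bits[0:3] width=3 -> value=1 (bin 001); offset now 3 = byte 0 bit 3; 45 bits remain
Read 2: bits[3:4] width=1 -> value=1 (bin 1); offset now 4 = byte 0 bit 4; 44 bits remain
Read 3: bits[4:16] width=12 -> value=3941 (bin 111101100101); offset now 16 = byte 2 bit 0; 32 bits remain
Read 4: bits[16:28] width=12 -> value=3418 (bin 110101011010); offset now 28 = byte 3 bit 4; 20 bits remain
Read 5: bits[28:35] width=7 -> value=105 (bin 1101001); offset now 35 = byte 4 bit 3; 13 bits remain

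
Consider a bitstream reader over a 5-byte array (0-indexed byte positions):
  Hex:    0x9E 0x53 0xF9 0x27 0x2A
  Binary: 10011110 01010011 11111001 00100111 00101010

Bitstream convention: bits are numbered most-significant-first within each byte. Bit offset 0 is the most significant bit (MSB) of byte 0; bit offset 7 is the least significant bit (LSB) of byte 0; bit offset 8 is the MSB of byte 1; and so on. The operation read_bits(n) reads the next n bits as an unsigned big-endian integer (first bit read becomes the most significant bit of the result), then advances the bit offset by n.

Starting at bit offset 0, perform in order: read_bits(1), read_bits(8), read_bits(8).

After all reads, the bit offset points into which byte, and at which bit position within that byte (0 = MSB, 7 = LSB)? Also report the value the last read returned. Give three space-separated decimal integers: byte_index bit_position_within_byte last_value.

Answer: 2 1 167

Derivation:
Read 1: bits[0:1] width=1 -> value=1 (bin 1); offset now 1 = byte 0 bit 1; 39 bits remain
Read 2: bits[1:9] width=8 -> value=60 (bin 00111100); offset now 9 = byte 1 bit 1; 31 bits remain
Read 3: bits[9:17] width=8 -> value=167 (bin 10100111); offset now 17 = byte 2 bit 1; 23 bits remain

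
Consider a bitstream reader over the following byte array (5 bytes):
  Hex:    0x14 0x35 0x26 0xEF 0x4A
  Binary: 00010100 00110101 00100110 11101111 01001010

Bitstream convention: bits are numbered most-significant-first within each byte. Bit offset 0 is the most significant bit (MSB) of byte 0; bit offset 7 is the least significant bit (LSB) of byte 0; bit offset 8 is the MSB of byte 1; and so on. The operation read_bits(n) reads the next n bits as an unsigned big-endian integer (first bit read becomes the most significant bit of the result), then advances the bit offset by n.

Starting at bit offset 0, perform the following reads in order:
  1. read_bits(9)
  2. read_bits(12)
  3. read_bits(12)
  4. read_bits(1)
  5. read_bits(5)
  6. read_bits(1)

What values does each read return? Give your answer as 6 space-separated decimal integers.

Read 1: bits[0:9] width=9 -> value=40 (bin 000101000); offset now 9 = byte 1 bit 1; 31 bits remain
Read 2: bits[9:21] width=12 -> value=1700 (bin 011010100100); offset now 21 = byte 2 bit 5; 19 bits remain
Read 3: bits[21:33] width=12 -> value=3550 (bin 110111011110); offset now 33 = byte 4 bit 1; 7 bits remain
Read 4: bits[33:34] width=1 -> value=1 (bin 1); offset now 34 = byte 4 bit 2; 6 bits remain
Read 5: bits[34:39] width=5 -> value=5 (bin 00101); offset now 39 = byte 4 bit 7; 1 bits remain
Read 6: bits[39:40] width=1 -> value=0 (bin 0); offset now 40 = byte 5 bit 0; 0 bits remain

Answer: 40 1700 3550 1 5 0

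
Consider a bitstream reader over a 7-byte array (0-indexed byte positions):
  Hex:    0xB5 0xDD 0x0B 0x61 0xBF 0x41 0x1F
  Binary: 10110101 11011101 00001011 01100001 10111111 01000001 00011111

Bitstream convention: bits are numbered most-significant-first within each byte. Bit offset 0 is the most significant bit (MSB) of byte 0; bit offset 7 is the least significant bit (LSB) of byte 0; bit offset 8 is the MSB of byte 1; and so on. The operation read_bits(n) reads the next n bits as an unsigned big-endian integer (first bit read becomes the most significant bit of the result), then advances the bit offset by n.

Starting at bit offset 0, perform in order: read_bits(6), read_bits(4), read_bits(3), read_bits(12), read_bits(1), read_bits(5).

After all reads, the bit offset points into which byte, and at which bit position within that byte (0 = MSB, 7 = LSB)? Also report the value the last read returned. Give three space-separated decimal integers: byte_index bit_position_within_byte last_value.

Answer: 3 7 16

Derivation:
Read 1: bits[0:6] width=6 -> value=45 (bin 101101); offset now 6 = byte 0 bit 6; 50 bits remain
Read 2: bits[6:10] width=4 -> value=7 (bin 0111); offset now 10 = byte 1 bit 2; 46 bits remain
Read 3: bits[10:13] width=3 -> value=3 (bin 011); offset now 13 = byte 1 bit 5; 43 bits remain
Read 4: bits[13:25] width=12 -> value=2582 (bin 101000010110); offset now 25 = byte 3 bit 1; 31 bits remain
Read 5: bits[25:26] width=1 -> value=1 (bin 1); offset now 26 = byte 3 bit 2; 30 bits remain
Read 6: bits[26:31] width=5 -> value=16 (bin 10000); offset now 31 = byte 3 bit 7; 25 bits remain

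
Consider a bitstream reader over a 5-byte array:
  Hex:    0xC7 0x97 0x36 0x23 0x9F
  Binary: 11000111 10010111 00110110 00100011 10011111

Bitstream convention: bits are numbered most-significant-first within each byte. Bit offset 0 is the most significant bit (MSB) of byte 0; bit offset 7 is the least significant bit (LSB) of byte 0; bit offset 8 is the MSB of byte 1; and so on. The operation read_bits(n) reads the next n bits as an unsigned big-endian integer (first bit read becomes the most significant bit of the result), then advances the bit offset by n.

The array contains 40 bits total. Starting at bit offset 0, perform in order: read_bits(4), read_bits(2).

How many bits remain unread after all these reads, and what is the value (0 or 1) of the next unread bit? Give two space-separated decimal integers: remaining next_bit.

Answer: 34 1

Derivation:
Read 1: bits[0:4] width=4 -> value=12 (bin 1100); offset now 4 = byte 0 bit 4; 36 bits remain
Read 2: bits[4:6] width=2 -> value=1 (bin 01); offset now 6 = byte 0 bit 6; 34 bits remain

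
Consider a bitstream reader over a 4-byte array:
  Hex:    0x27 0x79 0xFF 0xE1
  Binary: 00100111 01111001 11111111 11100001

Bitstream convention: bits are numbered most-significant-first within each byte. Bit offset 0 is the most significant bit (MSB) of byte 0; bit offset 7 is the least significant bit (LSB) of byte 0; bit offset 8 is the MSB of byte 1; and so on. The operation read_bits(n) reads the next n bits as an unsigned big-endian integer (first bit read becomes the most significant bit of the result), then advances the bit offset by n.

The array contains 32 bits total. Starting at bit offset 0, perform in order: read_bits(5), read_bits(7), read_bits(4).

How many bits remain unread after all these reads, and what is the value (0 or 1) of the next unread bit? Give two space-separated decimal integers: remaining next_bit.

Read 1: bits[0:5] width=5 -> value=4 (bin 00100); offset now 5 = byte 0 bit 5; 27 bits remain
Read 2: bits[5:12] width=7 -> value=119 (bin 1110111); offset now 12 = byte 1 bit 4; 20 bits remain
Read 3: bits[12:16] width=4 -> value=9 (bin 1001); offset now 16 = byte 2 bit 0; 16 bits remain

Answer: 16 1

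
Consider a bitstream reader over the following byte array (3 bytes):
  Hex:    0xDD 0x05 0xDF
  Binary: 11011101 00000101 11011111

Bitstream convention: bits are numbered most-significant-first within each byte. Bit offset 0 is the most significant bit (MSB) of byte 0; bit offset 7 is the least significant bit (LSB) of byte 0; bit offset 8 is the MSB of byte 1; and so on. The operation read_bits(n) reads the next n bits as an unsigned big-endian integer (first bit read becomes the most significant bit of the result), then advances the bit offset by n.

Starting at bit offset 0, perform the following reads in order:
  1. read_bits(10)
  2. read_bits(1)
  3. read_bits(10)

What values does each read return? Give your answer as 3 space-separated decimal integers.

Answer: 884 0 187

Derivation:
Read 1: bits[0:10] width=10 -> value=884 (bin 1101110100); offset now 10 = byte 1 bit 2; 14 bits remain
Read 2: bits[10:11] width=1 -> value=0 (bin 0); offset now 11 = byte 1 bit 3; 13 bits remain
Read 3: bits[11:21] width=10 -> value=187 (bin 0010111011); offset now 21 = byte 2 bit 5; 3 bits remain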